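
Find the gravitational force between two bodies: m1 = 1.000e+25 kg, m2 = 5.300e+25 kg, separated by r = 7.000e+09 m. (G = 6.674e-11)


F = G*m1*m2/r^2 = 6.674e-11 * 1.000e+25 * 5.300e+25 / (7.000e+09)^2 = 6.674e-11 * 5.300e+50 / 4.900e+19 = 7.219e+20

7.219e+20 N


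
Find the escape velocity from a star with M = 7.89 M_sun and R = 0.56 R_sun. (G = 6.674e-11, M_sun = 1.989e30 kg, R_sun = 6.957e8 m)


M = 7.89 * 1.989e30 kg = 1.569321e+31 kg; R = 0.56 * 6.957e8 m = 3.89592e+08 m. v_esc = sqrt(2GM/R) = sqrt(2 * 6.674e-11 * 1.569321e+31 / 3.89592e+08) = 2.319e+06

2.319e+06 m/s


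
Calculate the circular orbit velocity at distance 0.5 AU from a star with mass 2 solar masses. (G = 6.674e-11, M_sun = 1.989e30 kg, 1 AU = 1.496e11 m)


v = sqrt(GM/r) = sqrt(6.674e-11 * 3.978e+30 / 7.480e+10) = 59576.4597

59576.4597 m/s


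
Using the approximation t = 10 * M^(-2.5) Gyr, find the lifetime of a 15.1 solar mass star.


t = 10 * M^(-2.5) = 10 * 15.1^(-2.5) = 0.0113

0.0113 Gyr


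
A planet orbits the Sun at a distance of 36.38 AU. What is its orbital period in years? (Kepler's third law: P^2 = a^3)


P = a^(3/2) = 36.38^1.5 = 219.429

219.429 years


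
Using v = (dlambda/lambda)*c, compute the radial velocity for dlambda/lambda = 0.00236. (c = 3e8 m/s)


v = (dlambda/lambda) * c = 0.00236 * 3e8 = 708000.0

708000.0 m/s


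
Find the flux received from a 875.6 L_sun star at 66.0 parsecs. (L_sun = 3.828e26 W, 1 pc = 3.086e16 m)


F = L / (4*pi*d^2) = 3.352e+29 / (4*pi*(2.037e+18)^2) = 6.430e-09

6.430e-09 W/m^2


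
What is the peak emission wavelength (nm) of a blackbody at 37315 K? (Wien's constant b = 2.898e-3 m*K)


lam_max = b / T = 2.898e-3 / 37315 = 7.766e-08 m = 77.6631 nm

77.6631 nm


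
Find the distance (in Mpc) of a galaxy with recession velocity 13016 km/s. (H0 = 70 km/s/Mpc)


d = v / H0 = 13016 / 70 = 185.9429

185.9429 Mpc


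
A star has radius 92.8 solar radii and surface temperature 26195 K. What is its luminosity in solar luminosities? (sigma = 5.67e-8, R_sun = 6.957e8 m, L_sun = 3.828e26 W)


R = 92.8 * 6.957e8 m = 6.456096e+10 m. L = 4*pi*R^2*sigma*T^4 = 4*pi*(6.456096e+10)^2 * 5.67e-8 * 26195^4 = 1.398319755e+33 W. L/L_sun = 1.398319755e+33 / 3.828e26 = 3.653e+06

3.653e+06 L_sun


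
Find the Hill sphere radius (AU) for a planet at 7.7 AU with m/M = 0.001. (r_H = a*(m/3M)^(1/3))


r_H = a * (m/3M)^(1/3) = 7.7 * (0.001/3)^(1/3) = 0.5339

0.5339 AU


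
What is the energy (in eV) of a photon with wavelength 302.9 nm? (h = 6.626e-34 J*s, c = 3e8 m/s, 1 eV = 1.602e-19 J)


E = hc/lambda = 6.626e-34 * 3e8 / 3.029e-07 = 6.563e-19 J = 4.0965 eV

4.0965 eV


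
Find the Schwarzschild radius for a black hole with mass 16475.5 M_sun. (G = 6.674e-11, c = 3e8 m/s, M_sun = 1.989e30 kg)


M = 16475.5 * 1.989e30 kg = 3.27697695e+34 kg. rs = 2GM/c^2 = 2 * 6.674e-11 * 3.27697695e+34 / (3e8)^2 = 4.860e+07

4.860e+07 m


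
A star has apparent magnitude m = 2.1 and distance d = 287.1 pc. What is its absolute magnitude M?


M = m - 5*log10(d) + 5 = 2.1 - 5*log10(287.1) + 5 = -5.1902

-5.1902


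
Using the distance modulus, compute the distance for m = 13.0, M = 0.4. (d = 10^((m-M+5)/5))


d = 10^((m - M + 5)/5) = 10^((13.0 - 0.4 + 5)/5) = 3311.3112

3311.3112 pc


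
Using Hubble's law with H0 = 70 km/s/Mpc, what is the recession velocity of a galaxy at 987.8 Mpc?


v = H0 * d = 70 * 987.8 = 69146.0

69146.0 km/s


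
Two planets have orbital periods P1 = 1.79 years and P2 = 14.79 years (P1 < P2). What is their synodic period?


1/P_syn = |1/P1 - 1/P2| = |1/1.79 - 1/14.79| => P_syn = 2.0365

2.0365 years


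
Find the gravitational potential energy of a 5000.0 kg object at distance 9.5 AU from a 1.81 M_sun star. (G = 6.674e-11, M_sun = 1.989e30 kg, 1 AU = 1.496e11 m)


M = 1.81 * 1.989e30 kg = 3.60009e+30 kg; r = 9.5 AU * 1.496e11 m/AU = 1.4212e+12 m. U = -GM*m/r = -(6.674e-11 * 3.60009e+30 * 5000.0) / 1.4212e+12 = -8.453e+11

-8.453e+11 J


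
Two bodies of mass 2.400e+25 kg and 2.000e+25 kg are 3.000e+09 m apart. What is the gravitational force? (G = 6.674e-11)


F = G*m1*m2/r^2 = 6.674e-11 * 2.400e+25 * 2.000e+25 / (3.000e+09)^2 = 6.674e-11 * 4.800e+50 / 9.000e+18 = 3.559e+21

3.559e+21 N


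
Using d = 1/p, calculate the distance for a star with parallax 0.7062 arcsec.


d = 1/p = 1/0.7062 = 1.416

1.416 pc


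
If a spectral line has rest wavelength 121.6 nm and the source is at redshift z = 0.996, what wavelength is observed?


lam_obs = lam_emit * (1 + z) = 121.6 * (1 + 0.996) = 242.7136

242.7136 nm


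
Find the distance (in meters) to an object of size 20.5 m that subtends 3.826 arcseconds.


D = size / theta_rad, theta_rad = 3.826 * pi/(180*3600) = 1.855e-05, D = 1.105e+06

1.105e+06 m


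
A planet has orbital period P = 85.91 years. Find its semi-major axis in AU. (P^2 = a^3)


a = P^(2/3) = 85.91^(2/3) = 19.4698

19.4698 AU


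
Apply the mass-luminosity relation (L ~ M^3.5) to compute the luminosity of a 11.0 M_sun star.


L/L_sun = (M/M_sun)^3.5 = 11.0^3.5 = 4414.4276

4414.4276 L_sun


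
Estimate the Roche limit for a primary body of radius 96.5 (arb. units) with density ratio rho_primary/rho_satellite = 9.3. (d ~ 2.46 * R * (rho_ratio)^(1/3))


d_Roche = 2.46 * 96.5 * 9.3^(1/3) = 499.2178

499.2178


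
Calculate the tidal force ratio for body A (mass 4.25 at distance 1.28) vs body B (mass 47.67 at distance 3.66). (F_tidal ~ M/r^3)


Ratio = (M1/r1^3) / (M2/r2^3) = (4.25/1.28^3) / (47.67/3.66^3) = 2.0843

2.0843


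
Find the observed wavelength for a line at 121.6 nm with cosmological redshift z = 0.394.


lam_obs = lam_emit * (1 + z) = 121.6 * (1 + 0.394) = 169.5104

169.5104 nm


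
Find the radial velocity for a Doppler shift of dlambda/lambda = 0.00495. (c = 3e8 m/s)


v = (dlambda/lambda) * c = 0.00495 * 3e8 = 1.485e+06

1.485e+06 m/s


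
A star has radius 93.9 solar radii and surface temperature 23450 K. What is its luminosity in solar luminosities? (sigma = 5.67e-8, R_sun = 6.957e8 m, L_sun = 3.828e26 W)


R = 93.9 * 6.957e8 m = 6.532623e+10 m. L = 4*pi*R^2*sigma*T^4 = 4*pi*(6.532623e+10)^2 * 5.67e-8 * 23450^4 = 9.194741041e+32 W. L/L_sun = 9.194741041e+32 / 3.828e26 = 2.402e+06

2.402e+06 L_sun


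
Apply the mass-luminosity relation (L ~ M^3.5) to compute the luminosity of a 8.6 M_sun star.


L/L_sun = (M/M_sun)^3.5 = 8.6^3.5 = 1865.2823

1865.2823 L_sun


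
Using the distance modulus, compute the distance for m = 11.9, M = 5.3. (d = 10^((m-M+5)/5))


d = 10^((m - M + 5)/5) = 10^((11.9 - 5.3 + 5)/5) = 208.9296

208.9296 pc


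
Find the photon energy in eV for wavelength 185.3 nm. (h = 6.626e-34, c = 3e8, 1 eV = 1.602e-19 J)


E = hc/lambda = 6.626e-34 * 3e8 / 1.853e-07 = 1.073e-18 J = 6.6963 eV

6.6963 eV


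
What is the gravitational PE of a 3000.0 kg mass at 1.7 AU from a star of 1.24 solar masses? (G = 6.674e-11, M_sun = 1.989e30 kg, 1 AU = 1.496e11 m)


M = 1.24 * 1.989e30 kg = 2.46636e+30 kg; r = 1.7 AU * 1.496e11 m/AU = 2.5432e+11 m. U = -GM*m/r = -(6.674e-11 * 2.46636e+30 * 3000.0) / 2.5432e+11 = -1.942e+12

-1.942e+12 J


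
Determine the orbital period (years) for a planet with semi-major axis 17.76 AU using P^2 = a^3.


P = a^(3/2) = 17.76^1.5 = 74.8453

74.8453 years


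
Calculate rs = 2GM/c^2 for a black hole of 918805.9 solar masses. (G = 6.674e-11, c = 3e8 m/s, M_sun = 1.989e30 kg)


M = 918805.9 * 1.989e30 kg = 1.827504935e+36 kg. rs = 2GM/c^2 = 2 * 6.674e-11 * 1.827504935e+36 / (3e8)^2 = 2.710e+09

2.710e+09 m


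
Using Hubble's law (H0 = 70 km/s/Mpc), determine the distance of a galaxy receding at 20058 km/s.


d = v / H0 = 20058 / 70 = 286.5429

286.5429 Mpc


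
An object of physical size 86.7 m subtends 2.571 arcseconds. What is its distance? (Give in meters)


D = size / theta_rad, theta_rad = 2.571 * pi/(180*3600) = 1.246e-05, D = 6.956e+06

6.956e+06 m


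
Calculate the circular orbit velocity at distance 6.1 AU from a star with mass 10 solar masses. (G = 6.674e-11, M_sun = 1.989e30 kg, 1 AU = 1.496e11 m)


v = sqrt(GM/r) = sqrt(6.674e-11 * 1.989e+31 / 9.126e+11) = 38139.9201

38139.9201 m/s


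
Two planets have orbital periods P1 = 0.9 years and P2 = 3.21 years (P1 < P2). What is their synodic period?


1/P_syn = |1/P1 - 1/P2| = |1/0.9 - 1/3.21| => P_syn = 1.2506

1.2506 years


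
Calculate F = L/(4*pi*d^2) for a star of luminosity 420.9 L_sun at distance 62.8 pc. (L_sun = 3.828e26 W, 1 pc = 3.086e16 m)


F = L / (4*pi*d^2) = 1.611e+29 / (4*pi*(1.938e+18)^2) = 3.414e-09

3.414e-09 W/m^2


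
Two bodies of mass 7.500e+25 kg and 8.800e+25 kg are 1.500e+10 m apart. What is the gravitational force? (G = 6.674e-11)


F = G*m1*m2/r^2 = 6.674e-11 * 7.500e+25 * 8.800e+25 / (1.500e+10)^2 = 6.674e-11 * 6.600e+51 / 2.250e+20 = 1.958e+21

1.958e+21 N


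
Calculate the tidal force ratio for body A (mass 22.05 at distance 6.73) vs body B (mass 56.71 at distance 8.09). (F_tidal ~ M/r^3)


Ratio = (M1/r1^3) / (M2/r2^3) = (22.05/6.73^3) / (56.71/8.09^3) = 0.6754

0.6754


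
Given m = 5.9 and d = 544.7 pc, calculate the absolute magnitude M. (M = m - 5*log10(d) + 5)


M = m - 5*log10(d) + 5 = 5.9 - 5*log10(544.7) + 5 = -2.7808

-2.7808


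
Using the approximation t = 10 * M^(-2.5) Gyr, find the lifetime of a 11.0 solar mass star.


t = 10 * M^(-2.5) = 10 * 11.0^(-2.5) = 0.0249

0.0249 Gyr


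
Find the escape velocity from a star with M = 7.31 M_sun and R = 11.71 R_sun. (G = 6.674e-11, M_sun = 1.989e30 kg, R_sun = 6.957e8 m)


M = 7.31 * 1.989e30 kg = 1.453959e+31 kg; R = 11.71 * 6.957e8 m = 8.146647e+09 m. v_esc = sqrt(2GM/R) = sqrt(2 * 6.674e-11 * 1.453959e+31 / 8.146647e+09) = 488084.1783

488084.1783 m/s


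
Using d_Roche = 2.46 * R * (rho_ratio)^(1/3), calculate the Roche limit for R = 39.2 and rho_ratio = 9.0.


d_Roche = 2.46 * 39.2 * 9.0^(1/3) = 200.5866

200.5866


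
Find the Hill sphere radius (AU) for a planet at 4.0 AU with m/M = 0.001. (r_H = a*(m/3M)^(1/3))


r_H = a * (m/3M)^(1/3) = 4.0 * (0.001/3)^(1/3) = 0.2773

0.2773 AU


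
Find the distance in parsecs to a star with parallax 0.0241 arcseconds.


d = 1/p = 1/0.0241 = 41.4938

41.4938 pc


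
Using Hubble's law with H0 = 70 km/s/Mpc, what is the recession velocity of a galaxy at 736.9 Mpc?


v = H0 * d = 70 * 736.9 = 51583.0

51583.0 km/s


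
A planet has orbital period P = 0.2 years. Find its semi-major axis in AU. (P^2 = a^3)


a = P^(2/3) = 0.2^(2/3) = 0.342

0.342 AU


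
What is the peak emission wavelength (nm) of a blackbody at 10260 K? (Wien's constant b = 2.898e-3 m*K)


lam_max = b / T = 2.898e-3 / 10260 = 2.825e-07 m = 282.4561 nm

282.4561 nm


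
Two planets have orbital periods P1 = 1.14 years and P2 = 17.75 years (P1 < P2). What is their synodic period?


1/P_syn = |1/P1 - 1/P2| = |1/1.14 - 1/17.75| => P_syn = 1.2182

1.2182 years


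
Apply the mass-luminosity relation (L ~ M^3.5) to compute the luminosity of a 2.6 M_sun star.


L/L_sun = (M/M_sun)^3.5 = 2.6^3.5 = 28.3404

28.3404 L_sun


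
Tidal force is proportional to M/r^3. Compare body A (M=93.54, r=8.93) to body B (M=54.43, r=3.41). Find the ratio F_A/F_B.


Ratio = (M1/r1^3) / (M2/r2^3) = (93.54/8.93^3) / (54.43/3.41^3) = 0.0957

0.0957


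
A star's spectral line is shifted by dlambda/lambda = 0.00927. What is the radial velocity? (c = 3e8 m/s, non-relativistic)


v = (dlambda/lambda) * c = 0.00927 * 3e8 = 2.781e+06

2.781e+06 m/s


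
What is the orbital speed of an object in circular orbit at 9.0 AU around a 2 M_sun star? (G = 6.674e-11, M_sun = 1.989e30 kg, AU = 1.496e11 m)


v = sqrt(GM/r) = sqrt(6.674e-11 * 3.978e+30 / 1.346e+12) = 14042.3062

14042.3062 m/s


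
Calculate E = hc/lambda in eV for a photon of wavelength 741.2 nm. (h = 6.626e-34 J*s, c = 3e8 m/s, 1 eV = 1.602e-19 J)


E = hc/lambda = 6.626e-34 * 3e8 / 7.412e-07 = 2.682e-19 J = 1.6741 eV

1.6741 eV


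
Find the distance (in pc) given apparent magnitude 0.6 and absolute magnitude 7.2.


d = 10^((m - M + 5)/5) = 10^((0.6 - 7.2 + 5)/5) = 0.4786

0.4786 pc


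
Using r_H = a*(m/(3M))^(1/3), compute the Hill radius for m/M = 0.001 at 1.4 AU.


r_H = a * (m/3M)^(1/3) = 1.4 * (0.001/3)^(1/3) = 0.0971

0.0971 AU


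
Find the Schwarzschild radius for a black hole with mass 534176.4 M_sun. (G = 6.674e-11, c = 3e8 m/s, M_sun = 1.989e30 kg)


M = 534176.4 * 1.989e30 kg = 1.06247686e+36 kg. rs = 2GM/c^2 = 2 * 6.674e-11 * 1.06247686e+36 / (3e8)^2 = 1.576e+09

1.576e+09 m


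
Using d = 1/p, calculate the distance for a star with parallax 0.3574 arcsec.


d = 1/p = 1/0.3574 = 2.798

2.798 pc


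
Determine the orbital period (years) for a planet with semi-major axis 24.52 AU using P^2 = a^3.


P = a^(3/2) = 24.52^1.5 = 121.4173

121.4173 years


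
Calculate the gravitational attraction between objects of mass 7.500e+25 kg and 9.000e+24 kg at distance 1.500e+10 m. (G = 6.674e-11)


F = G*m1*m2/r^2 = 6.674e-11 * 7.500e+25 * 9.000e+24 / (1.500e+10)^2 = 6.674e-11 * 6.750e+50 / 2.250e+20 = 2.002e+20

2.002e+20 N


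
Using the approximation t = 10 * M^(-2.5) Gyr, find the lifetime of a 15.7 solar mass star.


t = 10 * M^(-2.5) = 10 * 15.7^(-2.5) = 0.0102

0.0102 Gyr


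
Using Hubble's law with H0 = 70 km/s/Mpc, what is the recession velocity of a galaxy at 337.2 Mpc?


v = H0 * d = 70 * 337.2 = 23604.0

23604.0 km/s


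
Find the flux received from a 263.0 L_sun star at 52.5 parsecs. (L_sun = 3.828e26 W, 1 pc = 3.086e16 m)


F = L / (4*pi*d^2) = 1.007e+29 / (4*pi*(1.620e+18)^2) = 3.052e-09

3.052e-09 W/m^2


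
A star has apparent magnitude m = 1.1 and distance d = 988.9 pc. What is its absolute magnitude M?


M = m - 5*log10(d) + 5 = 1.1 - 5*log10(988.9) + 5 = -8.8758

-8.8758


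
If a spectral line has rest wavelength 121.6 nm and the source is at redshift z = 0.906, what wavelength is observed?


lam_obs = lam_emit * (1 + z) = 121.6 * (1 + 0.906) = 231.7696

231.7696 nm


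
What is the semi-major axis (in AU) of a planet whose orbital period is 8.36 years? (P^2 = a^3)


a = P^(2/3) = 8.36^(2/3) = 4.1191

4.1191 AU


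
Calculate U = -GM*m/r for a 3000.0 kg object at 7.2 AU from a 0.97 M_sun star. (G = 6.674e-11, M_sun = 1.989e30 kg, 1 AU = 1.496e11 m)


M = 0.97 * 1.989e30 kg = 1.92933e+30 kg; r = 7.2 AU * 1.496e11 m/AU = 1.07712e+12 m. U = -GM*m/r = -(6.674e-11 * 1.92933e+30 * 3000.0) / 1.07712e+12 = -3.586e+11

-3.586e+11 J


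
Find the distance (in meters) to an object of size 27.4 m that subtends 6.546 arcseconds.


D = size / theta_rad, theta_rad = 6.546 * pi/(180*3600) = 3.174e-05, D = 863375.4493

863375.4493 m


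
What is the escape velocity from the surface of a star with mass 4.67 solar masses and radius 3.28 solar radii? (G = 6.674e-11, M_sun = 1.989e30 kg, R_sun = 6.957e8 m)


M = 4.67 * 1.989e30 kg = 9.28863e+30 kg; R = 3.28 * 6.957e8 m = 2.281896e+09 m. v_esc = sqrt(2GM/R) = sqrt(2 * 6.674e-11 * 9.28863e+30 / 2.281896e+09) = 737116.287

737116.287 m/s


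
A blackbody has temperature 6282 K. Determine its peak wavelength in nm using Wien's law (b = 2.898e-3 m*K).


lam_max = b / T = 2.898e-3 / 6282 = 4.613e-07 m = 461.3181 nm

461.3181 nm


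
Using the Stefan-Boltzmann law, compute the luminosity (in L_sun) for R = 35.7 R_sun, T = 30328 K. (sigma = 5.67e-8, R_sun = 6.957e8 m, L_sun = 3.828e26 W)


R = 35.7 * 6.957e8 m = 2.483649e+10 m. L = 4*pi*R^2*sigma*T^4 = 4*pi*(2.483649e+10)^2 * 5.67e-8 * 30328^4 = 3.718334426e+32 W. L/L_sun = 3.718334426e+32 / 3.828e26 = 971351.7309

971351.7309 L_sun


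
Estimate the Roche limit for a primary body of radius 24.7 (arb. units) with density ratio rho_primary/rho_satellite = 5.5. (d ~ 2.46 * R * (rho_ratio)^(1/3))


d_Roche = 2.46 * 24.7 * 5.5^(1/3) = 107.2555

107.2555


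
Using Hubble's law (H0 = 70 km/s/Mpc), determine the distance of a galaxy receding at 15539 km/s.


d = v / H0 = 15539 / 70 = 221.9857

221.9857 Mpc


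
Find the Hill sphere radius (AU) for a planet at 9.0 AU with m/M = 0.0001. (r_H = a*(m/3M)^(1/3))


r_H = a * (m/3M)^(1/3) = 9.0 * (0.0001/3)^(1/3) = 0.2896

0.2896 AU


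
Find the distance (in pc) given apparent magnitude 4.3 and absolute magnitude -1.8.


d = 10^((m - M + 5)/5) = 10^((4.3 - -1.8 + 5)/5) = 165.9587

165.9587 pc


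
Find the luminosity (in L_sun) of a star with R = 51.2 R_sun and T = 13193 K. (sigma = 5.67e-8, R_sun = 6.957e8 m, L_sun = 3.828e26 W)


R = 51.2 * 6.957e8 m = 3.561984e+10 m. L = 4*pi*R^2*sigma*T^4 = 4*pi*(3.561984e+10)^2 * 5.67e-8 * 13193^4 = 2.73874187e+31 W. L/L_sun = 2.73874187e+31 / 3.828e26 = 71544.9809

71544.9809 L_sun


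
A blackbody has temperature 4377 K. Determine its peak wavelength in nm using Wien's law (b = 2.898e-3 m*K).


lam_max = b / T = 2.898e-3 / 4377 = 6.621e-07 m = 662.0973 nm

662.0973 nm


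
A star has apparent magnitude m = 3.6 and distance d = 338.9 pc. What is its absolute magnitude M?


M = m - 5*log10(d) + 5 = 3.6 - 5*log10(338.9) + 5 = -4.0504

-4.0504


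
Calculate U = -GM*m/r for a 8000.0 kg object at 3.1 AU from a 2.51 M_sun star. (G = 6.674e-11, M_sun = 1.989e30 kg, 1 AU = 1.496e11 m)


M = 2.51 * 1.989e30 kg = 4.99239e+30 kg; r = 3.1 AU * 1.496e11 m/AU = 4.6376e+11 m. U = -GM*m/r = -(6.674e-11 * 4.99239e+30 * 8000.0) / 4.6376e+11 = -5.748e+12

-5.748e+12 J


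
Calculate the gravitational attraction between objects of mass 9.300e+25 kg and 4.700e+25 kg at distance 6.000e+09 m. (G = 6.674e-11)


F = G*m1*m2/r^2 = 6.674e-11 * 9.300e+25 * 4.700e+25 / (6.000e+09)^2 = 6.674e-11 * 4.371e+51 / 3.600e+19 = 8.103e+21

8.103e+21 N


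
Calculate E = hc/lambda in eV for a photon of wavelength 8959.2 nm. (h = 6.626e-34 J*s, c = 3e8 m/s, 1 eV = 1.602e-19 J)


E = hc/lambda = 6.626e-34 * 3e8 / 8.959e-06 = 2.219e-20 J = 0.1385 eV

0.1385 eV


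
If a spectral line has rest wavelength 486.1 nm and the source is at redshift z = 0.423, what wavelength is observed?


lam_obs = lam_emit * (1 + z) = 486.1 * (1 + 0.423) = 691.7203

691.7203 nm


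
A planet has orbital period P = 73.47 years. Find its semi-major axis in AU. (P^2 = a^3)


a = P^(2/3) = 73.47^(2/3) = 17.5418

17.5418 AU


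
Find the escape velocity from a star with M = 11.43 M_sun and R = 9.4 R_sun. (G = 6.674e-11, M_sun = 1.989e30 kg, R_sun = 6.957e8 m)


M = 11.43 * 1.989e30 kg = 2.273427e+31 kg; R = 9.4 * 6.957e8 m = 6.53958e+09 m. v_esc = sqrt(2GM/R) = sqrt(2 * 6.674e-11 * 2.273427e+31 / 6.53958e+09) = 681198.4911

681198.4911 m/s


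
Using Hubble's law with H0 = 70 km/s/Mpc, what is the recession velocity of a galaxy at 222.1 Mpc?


v = H0 * d = 70 * 222.1 = 15547.0

15547.0 km/s


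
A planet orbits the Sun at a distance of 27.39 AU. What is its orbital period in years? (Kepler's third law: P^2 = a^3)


P = a^(3/2) = 27.39^1.5 = 143.3468

143.3468 years


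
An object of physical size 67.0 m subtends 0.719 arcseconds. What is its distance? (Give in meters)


D = size / theta_rad, theta_rad = 0.719 * pi/(180*3600) = 3.486e-06, D = 1.922e+07

1.922e+07 m


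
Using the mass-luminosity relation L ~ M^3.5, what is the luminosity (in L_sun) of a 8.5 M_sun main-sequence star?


L/L_sun = (M/M_sun)^3.5 = 8.5^3.5 = 1790.4667

1790.4667 L_sun


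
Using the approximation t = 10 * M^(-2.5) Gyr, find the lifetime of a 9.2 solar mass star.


t = 10 * M^(-2.5) = 10 * 9.2^(-2.5) = 0.039

0.039 Gyr


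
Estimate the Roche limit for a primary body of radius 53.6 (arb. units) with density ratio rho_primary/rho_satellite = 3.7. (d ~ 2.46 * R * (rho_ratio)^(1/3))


d_Roche = 2.46 * 53.6 * 3.7^(1/3) = 203.9391

203.9391


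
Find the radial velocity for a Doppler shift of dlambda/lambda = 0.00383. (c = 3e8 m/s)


v = (dlambda/lambda) * c = 0.00383 * 3e8 = 1.149e+06

1.149e+06 m/s


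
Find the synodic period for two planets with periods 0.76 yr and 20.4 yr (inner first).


1/P_syn = |1/P1 - 1/P2| = |1/0.76 - 1/20.4| => P_syn = 0.7894

0.7894 years


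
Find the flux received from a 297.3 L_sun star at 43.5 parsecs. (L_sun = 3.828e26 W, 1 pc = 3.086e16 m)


F = L / (4*pi*d^2) = 1.138e+29 / (4*pi*(1.342e+18)^2) = 5.026e-09

5.026e-09 W/m^2


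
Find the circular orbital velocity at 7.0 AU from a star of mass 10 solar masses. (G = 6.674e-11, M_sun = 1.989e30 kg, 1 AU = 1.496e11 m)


v = sqrt(GM/r) = sqrt(6.674e-11 * 1.989e+31 / 1.047e+12) = 35603.7445

35603.7445 m/s


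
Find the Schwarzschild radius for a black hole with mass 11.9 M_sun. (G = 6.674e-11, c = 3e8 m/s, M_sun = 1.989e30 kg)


M = 11.9 * 1.989e30 kg = 2.36691e+31 kg. rs = 2GM/c^2 = 2 * 6.674e-11 * 2.36691e+31 / (3e8)^2 = 35103.9052

35103.9052 m


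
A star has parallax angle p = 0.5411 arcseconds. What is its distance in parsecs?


d = 1/p = 1/0.5411 = 1.8481

1.8481 pc


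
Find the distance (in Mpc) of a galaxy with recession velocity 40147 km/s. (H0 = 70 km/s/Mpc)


d = v / H0 = 40147 / 70 = 573.5286

573.5286 Mpc


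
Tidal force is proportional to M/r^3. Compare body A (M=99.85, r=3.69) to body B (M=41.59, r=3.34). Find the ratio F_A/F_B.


Ratio = (M1/r1^3) / (M2/r2^3) = (99.85/3.69^3) / (41.59/3.34^3) = 1.7804

1.7804


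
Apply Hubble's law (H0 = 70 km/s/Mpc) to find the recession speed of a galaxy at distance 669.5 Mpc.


v = H0 * d = 70 * 669.5 = 46865.0

46865.0 km/s


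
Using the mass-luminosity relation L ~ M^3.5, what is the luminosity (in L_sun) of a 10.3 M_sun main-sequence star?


L/L_sun = (M/M_sun)^3.5 = 10.3^3.5 = 3506.9558

3506.9558 L_sun


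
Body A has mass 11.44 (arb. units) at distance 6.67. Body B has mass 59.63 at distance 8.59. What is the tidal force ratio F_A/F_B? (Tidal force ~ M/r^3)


Ratio = (M1/r1^3) / (M2/r2^3) = (11.44/6.67^3) / (59.63/8.59^3) = 0.4098

0.4098


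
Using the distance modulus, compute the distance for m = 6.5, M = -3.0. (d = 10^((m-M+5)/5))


d = 10^((m - M + 5)/5) = 10^((6.5 - -3.0 + 5)/5) = 794.3282

794.3282 pc


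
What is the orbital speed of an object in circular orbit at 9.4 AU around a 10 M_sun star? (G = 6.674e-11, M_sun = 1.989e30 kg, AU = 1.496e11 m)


v = sqrt(GM/r) = sqrt(6.674e-11 * 1.989e+31 / 1.406e+12) = 30724.2131

30724.2131 m/s


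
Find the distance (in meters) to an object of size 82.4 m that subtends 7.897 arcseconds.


D = size / theta_rad, theta_rad = 7.897 * pi/(180*3600) = 3.829e-05, D = 2.152e+06

2.152e+06 m


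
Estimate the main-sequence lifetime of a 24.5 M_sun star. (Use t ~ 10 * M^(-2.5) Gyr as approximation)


t = 10 * M^(-2.5) = 10 * 24.5^(-2.5) = 0.0034

0.0034 Gyr


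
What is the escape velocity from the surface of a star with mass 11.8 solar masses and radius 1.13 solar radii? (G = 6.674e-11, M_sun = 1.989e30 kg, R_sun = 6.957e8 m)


M = 11.8 * 1.989e30 kg = 2.34702e+31 kg; R = 1.13 * 6.957e8 m = 7.86141e+08 m. v_esc = sqrt(2GM/R) = sqrt(2 * 6.674e-11 * 2.34702e+31 / 7.86141e+08) = 1.996e+06

1.996e+06 m/s


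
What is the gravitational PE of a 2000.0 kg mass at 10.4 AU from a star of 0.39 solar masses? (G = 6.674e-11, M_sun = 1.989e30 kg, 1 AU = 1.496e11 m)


M = 0.39 * 1.989e30 kg = 7.7571e+29 kg; r = 10.4 AU * 1.496e11 m/AU = 1.55584e+12 m. U = -GM*m/r = -(6.674e-11 * 7.7571e+29 * 2000.0) / 1.55584e+12 = -6.655e+10

-6.655e+10 J


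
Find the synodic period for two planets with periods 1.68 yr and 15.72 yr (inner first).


1/P_syn = |1/P1 - 1/P2| = |1/1.68 - 1/15.72| => P_syn = 1.881

1.881 years


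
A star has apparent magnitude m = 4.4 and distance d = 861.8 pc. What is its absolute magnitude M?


M = m - 5*log10(d) + 5 = 4.4 - 5*log10(861.8) + 5 = -5.277

-5.277


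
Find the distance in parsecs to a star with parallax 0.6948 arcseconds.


d = 1/p = 1/0.6948 = 1.4393

1.4393 pc


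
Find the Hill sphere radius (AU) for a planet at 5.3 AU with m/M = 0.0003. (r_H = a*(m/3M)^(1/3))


r_H = a * (m/3M)^(1/3) = 5.3 * (0.0003/3)^(1/3) = 0.246

0.246 AU


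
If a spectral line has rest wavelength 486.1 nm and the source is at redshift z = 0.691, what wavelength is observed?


lam_obs = lam_emit * (1 + z) = 486.1 * (1 + 0.691) = 821.9951

821.9951 nm


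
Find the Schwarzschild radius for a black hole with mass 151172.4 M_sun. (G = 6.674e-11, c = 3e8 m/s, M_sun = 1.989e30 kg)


M = 151172.4 * 1.989e30 kg = 3.006819036e+35 kg. rs = 2GM/c^2 = 2 * 6.674e-11 * 3.006819036e+35 / (3e8)^2 = 4.459e+08

4.459e+08 m


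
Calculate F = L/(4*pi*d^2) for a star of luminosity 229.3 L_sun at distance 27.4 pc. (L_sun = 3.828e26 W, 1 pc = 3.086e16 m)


F = L / (4*pi*d^2) = 8.778e+28 / (4*pi*(8.456e+17)^2) = 9.770e-09

9.770e-09 W/m^2


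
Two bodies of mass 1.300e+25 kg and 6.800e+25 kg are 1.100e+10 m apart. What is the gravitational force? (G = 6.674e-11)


F = G*m1*m2/r^2 = 6.674e-11 * 1.300e+25 * 6.800e+25 / (1.100e+10)^2 = 6.674e-11 * 8.840e+50 / 1.210e+20 = 4.876e+20

4.876e+20 N


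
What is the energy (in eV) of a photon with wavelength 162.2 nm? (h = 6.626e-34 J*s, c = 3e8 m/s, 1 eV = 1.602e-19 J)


E = hc/lambda = 6.626e-34 * 3e8 / 1.622e-07 = 1.226e-18 J = 7.65 eV

7.65 eV


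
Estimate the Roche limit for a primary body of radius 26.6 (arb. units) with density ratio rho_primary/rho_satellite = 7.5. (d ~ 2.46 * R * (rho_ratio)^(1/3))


d_Roche = 2.46 * 26.6 * 7.5^(1/3) = 128.0866

128.0866


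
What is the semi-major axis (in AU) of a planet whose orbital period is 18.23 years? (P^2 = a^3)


a = P^(2/3) = 18.23^(2/3) = 6.9267

6.9267 AU


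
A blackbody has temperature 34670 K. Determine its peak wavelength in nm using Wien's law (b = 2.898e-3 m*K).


lam_max = b / T = 2.898e-3 / 34670 = 8.359e-08 m = 83.5881 nm

83.5881 nm


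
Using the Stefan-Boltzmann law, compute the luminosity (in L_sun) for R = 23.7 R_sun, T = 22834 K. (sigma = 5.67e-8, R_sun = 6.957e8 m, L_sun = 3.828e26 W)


R = 23.7 * 6.957e8 m = 1.648809e+10 m. L = 4*pi*R^2*sigma*T^4 = 4*pi*(1.648809e+10)^2 * 5.67e-8 * 22834^4 = 5.265766636e+31 W. L/L_sun = 5.265766636e+31 / 3.828e26 = 137559.212

137559.212 L_sun


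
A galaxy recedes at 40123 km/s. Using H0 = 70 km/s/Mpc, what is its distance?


d = v / H0 = 40123 / 70 = 573.1857

573.1857 Mpc


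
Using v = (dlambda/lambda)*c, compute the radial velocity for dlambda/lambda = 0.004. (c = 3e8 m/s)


v = (dlambda/lambda) * c = 0.004 * 3e8 = 1.200e+06

1.200e+06 m/s


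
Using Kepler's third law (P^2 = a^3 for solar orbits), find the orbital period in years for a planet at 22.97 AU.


P = a^(3/2) = 22.97^1.5 = 110.0884

110.0884 years


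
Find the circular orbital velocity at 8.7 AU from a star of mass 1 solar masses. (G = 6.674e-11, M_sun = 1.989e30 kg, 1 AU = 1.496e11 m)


v = sqrt(GM/r) = sqrt(6.674e-11 * 1.989e+30 / 1.302e+12) = 10099.1557

10099.1557 m/s


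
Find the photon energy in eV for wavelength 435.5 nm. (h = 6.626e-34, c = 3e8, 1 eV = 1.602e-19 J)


E = hc/lambda = 6.626e-34 * 3e8 / 4.355e-07 = 4.564e-19 J = 2.8492 eV

2.8492 eV


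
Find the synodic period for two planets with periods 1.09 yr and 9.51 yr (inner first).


1/P_syn = |1/P1 - 1/P2| = |1/1.09 - 1/9.51| => P_syn = 1.2311

1.2311 years


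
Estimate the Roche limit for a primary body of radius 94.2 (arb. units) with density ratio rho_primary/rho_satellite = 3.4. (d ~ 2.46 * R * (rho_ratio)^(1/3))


d_Roche = 2.46 * 94.2 * 3.4^(1/3) = 348.4542

348.4542


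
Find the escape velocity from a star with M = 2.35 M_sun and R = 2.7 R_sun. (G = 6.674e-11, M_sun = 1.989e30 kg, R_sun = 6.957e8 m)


M = 2.35 * 1.989e30 kg = 4.67415e+30 kg; R = 2.7 * 6.957e8 m = 1.87839e+09 m. v_esc = sqrt(2GM/R) = sqrt(2 * 6.674e-11 * 4.67415e+30 / 1.87839e+09) = 576323.7778

576323.7778 m/s


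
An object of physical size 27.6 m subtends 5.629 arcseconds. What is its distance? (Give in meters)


D = size / theta_rad, theta_rad = 5.629 * pi/(180*3600) = 2.729e-05, D = 1.011e+06

1.011e+06 m


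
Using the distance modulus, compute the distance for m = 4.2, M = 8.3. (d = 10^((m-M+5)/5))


d = 10^((m - M + 5)/5) = 10^((4.2 - 8.3 + 5)/5) = 1.5136

1.5136 pc


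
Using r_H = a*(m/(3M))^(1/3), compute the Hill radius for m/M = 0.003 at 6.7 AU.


r_H = a * (m/3M)^(1/3) = 6.7 * (0.003/3)^(1/3) = 0.67

0.67 AU


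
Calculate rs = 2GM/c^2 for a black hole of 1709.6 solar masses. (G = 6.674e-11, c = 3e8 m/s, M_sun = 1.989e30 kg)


M = 1709.6 * 1.989e30 kg = 3.4003944e+33 kg. rs = 2GM/c^2 = 2 * 6.674e-11 * 3.4003944e+33 / (3e8)^2 = 5.043e+06

5.043e+06 m


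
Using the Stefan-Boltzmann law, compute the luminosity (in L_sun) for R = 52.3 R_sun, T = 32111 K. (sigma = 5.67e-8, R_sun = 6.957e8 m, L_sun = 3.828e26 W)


R = 52.3 * 6.957e8 m = 3.638511e+10 m. L = 4*pi*R^2*sigma*T^4 = 4*pi*(3.638511e+10)^2 * 5.67e-8 * 32111^4 = 1.002895378e+33 W. L/L_sun = 1.002895378e+33 / 3.828e26 = 2.620e+06

2.620e+06 L_sun


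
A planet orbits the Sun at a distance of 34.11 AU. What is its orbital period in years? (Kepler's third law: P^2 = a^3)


P = a^(3/2) = 34.11^1.5 = 199.2152

199.2152 years


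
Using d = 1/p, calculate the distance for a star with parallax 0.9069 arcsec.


d = 1/p = 1/0.9069 = 1.1027

1.1027 pc


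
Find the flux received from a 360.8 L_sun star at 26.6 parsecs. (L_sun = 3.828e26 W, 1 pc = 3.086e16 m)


F = L / (4*pi*d^2) = 1.381e+29 / (4*pi*(8.209e+17)^2) = 1.631e-08

1.631e-08 W/m^2


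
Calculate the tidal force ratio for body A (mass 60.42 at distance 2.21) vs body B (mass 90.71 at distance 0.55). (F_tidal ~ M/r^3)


Ratio = (M1/r1^3) / (M2/r2^3) = (60.42/2.21^3) / (90.71/0.55^3) = 0.0103

0.0103


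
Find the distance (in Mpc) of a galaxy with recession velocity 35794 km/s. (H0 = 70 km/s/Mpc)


d = v / H0 = 35794 / 70 = 511.3429

511.3429 Mpc


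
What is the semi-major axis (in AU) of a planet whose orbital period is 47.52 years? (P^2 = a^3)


a = P^(2/3) = 47.52^(2/3) = 13.1195

13.1195 AU


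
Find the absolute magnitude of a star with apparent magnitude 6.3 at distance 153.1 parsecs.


M = m - 5*log10(d) + 5 = 6.3 - 5*log10(153.1) + 5 = 0.3751

0.3751


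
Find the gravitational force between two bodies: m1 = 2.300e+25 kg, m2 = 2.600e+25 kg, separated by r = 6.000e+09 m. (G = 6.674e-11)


F = G*m1*m2/r^2 = 6.674e-11 * 2.300e+25 * 2.600e+25 / (6.000e+09)^2 = 6.674e-11 * 5.980e+50 / 3.600e+19 = 1.109e+21

1.109e+21 N


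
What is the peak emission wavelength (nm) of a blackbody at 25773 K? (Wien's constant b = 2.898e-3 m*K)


lam_max = b / T = 2.898e-3 / 25773 = 1.124e-07 m = 112.4433 nm

112.4433 nm


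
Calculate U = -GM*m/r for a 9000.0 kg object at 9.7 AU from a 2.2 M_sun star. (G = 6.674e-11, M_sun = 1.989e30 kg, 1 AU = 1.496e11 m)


M = 2.2 * 1.989e30 kg = 4.3758e+30 kg; r = 9.7 AU * 1.496e11 m/AU = 1.45112e+12 m. U = -GM*m/r = -(6.674e-11 * 4.3758e+30 * 9000.0) / 1.45112e+12 = -1.811e+12

-1.811e+12 J


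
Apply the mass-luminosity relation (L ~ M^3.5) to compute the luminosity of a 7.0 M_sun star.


L/L_sun = (M/M_sun)^3.5 = 7.0^3.5 = 907.4927

907.4927 L_sun


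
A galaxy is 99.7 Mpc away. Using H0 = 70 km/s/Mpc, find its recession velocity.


v = H0 * d = 70 * 99.7 = 6979.0

6979.0 km/s


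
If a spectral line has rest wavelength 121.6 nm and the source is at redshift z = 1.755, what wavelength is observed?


lam_obs = lam_emit * (1 + z) = 121.6 * (1 + 1.755) = 335.008

335.008 nm


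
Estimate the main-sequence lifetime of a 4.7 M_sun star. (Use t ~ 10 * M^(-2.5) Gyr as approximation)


t = 10 * M^(-2.5) = 10 * 4.7^(-2.5) = 0.2088

0.2088 Gyr


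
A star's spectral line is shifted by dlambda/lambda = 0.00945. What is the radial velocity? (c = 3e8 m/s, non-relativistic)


v = (dlambda/lambda) * c = 0.00945 * 3e8 = 2.835e+06

2.835e+06 m/s


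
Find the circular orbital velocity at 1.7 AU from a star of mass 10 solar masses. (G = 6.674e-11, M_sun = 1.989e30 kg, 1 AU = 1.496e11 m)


v = sqrt(GM/r) = sqrt(6.674e-11 * 1.989e+31 / 2.543e+11) = 72247.0694

72247.0694 m/s


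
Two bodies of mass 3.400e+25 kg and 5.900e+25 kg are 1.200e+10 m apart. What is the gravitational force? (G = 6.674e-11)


F = G*m1*m2/r^2 = 6.674e-11 * 3.400e+25 * 5.900e+25 / (1.200e+10)^2 = 6.674e-11 * 2.006e+51 / 1.440e+20 = 9.297e+20

9.297e+20 N


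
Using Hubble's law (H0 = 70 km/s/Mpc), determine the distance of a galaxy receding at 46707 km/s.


d = v / H0 = 46707 / 70 = 667.2429

667.2429 Mpc


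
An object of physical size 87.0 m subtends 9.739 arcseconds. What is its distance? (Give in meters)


D = size / theta_rad, theta_rad = 9.739 * pi/(180*3600) = 4.722e-05, D = 1.843e+06

1.843e+06 m


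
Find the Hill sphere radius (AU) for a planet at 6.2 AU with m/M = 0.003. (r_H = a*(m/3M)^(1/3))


r_H = a * (m/3M)^(1/3) = 6.2 * (0.003/3)^(1/3) = 0.62

0.62 AU


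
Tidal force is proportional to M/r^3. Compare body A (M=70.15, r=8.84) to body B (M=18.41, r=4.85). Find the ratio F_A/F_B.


Ratio = (M1/r1^3) / (M2/r2^3) = (70.15/8.84^3) / (18.41/4.85^3) = 0.6293

0.6293


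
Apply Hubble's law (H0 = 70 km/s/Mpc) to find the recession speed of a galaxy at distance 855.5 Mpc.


v = H0 * d = 70 * 855.5 = 59885.0

59885.0 km/s


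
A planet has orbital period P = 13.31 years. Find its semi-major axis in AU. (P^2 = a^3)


a = P^(2/3) = 13.31^(2/3) = 5.6163

5.6163 AU


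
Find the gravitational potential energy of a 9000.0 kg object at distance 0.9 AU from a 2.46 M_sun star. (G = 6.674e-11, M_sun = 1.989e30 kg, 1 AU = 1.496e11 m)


M = 2.46 * 1.989e30 kg = 4.89294e+30 kg; r = 0.9 AU * 1.496e11 m/AU = 1.3464e+11 m. U = -GM*m/r = -(6.674e-11 * 4.89294e+30 * 9000.0) / 1.3464e+11 = -2.183e+13

-2.183e+13 J


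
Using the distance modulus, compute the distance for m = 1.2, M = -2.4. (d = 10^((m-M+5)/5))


d = 10^((m - M + 5)/5) = 10^((1.2 - -2.4 + 5)/5) = 52.4807

52.4807 pc


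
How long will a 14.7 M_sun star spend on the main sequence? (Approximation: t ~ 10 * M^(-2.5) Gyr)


t = 10 * M^(-2.5) = 10 * 14.7^(-2.5) = 0.0121

0.0121 Gyr


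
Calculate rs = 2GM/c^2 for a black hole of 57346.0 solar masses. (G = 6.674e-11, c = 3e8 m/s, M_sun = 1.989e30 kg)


M = 57346.0 * 1.989e30 kg = 1.14061194e+35 kg. rs = 2GM/c^2 = 2 * 6.674e-11 * 1.14061194e+35 / (3e8)^2 = 1.692e+08

1.692e+08 m


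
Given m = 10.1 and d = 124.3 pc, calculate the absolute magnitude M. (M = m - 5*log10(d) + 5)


M = m - 5*log10(d) + 5 = 10.1 - 5*log10(124.3) + 5 = 4.6276

4.6276


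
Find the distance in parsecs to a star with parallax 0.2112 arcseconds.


d = 1/p = 1/0.2112 = 4.7348

4.7348 pc


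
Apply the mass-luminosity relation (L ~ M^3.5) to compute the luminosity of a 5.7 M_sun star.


L/L_sun = (M/M_sun)^3.5 = 5.7^3.5 = 442.1422

442.1422 L_sun


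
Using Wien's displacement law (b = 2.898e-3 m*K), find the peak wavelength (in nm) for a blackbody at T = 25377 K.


lam_max = b / T = 2.898e-3 / 25377 = 1.142e-07 m = 114.1979 nm

114.1979 nm


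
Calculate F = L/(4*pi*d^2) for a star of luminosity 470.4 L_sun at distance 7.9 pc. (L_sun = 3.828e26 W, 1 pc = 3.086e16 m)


F = L / (4*pi*d^2) = 1.801e+29 / (4*pi*(2.438e+17)^2) = 2.411e-07

2.411e-07 W/m^2


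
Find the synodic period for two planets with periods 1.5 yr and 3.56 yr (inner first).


1/P_syn = |1/P1 - 1/P2| = |1/1.5 - 1/3.56| => P_syn = 2.5922

2.5922 years


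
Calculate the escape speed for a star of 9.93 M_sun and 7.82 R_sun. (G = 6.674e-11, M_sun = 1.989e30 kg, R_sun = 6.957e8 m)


M = 9.93 * 1.989e30 kg = 1.975077e+31 kg; R = 7.82 * 6.957e8 m = 5.440374e+09 m. v_esc = sqrt(2GM/R) = sqrt(2 * 6.674e-11 * 1.975077e+31 / 5.440374e+09) = 696122.6048

696122.6048 m/s


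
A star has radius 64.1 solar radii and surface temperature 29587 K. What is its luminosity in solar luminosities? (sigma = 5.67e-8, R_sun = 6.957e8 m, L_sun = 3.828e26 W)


R = 64.1 * 6.957e8 m = 4.459437e+10 m. L = 4*pi*R^2*sigma*T^4 = 4*pi*(4.459437e+10)^2 * 5.67e-8 * 29587^4 = 1.085817197e+33 W. L/L_sun = 1.085817197e+33 / 3.828e26 = 2.837e+06

2.837e+06 L_sun


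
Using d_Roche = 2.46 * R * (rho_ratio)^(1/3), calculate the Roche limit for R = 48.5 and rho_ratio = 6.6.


d_Roche = 2.46 * 48.5 * 6.6^(1/3) = 223.799

223.799


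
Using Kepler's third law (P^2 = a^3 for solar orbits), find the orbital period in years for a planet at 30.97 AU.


P = a^(3/2) = 30.97^1.5 = 172.3502

172.3502 years


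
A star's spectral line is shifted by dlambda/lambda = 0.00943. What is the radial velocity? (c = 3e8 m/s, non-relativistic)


v = (dlambda/lambda) * c = 0.00943 * 3e8 = 2.829e+06

2.829e+06 m/s


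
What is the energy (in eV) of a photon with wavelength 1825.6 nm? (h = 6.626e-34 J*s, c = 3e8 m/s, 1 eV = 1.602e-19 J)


E = hc/lambda = 6.626e-34 * 3e8 / 1.826e-06 = 1.089e-19 J = 0.6797 eV

0.6797 eV


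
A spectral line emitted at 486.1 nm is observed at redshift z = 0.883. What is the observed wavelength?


lam_obs = lam_emit * (1 + z) = 486.1 * (1 + 0.883) = 915.3263

915.3263 nm


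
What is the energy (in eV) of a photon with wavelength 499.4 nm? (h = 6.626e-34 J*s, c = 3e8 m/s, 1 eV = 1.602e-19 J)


E = hc/lambda = 6.626e-34 * 3e8 / 4.994e-07 = 3.980e-19 J = 2.4846 eV

2.4846 eV


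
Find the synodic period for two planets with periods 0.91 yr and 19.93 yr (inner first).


1/P_syn = |1/P1 - 1/P2| = |1/0.91 - 1/19.93| => P_syn = 0.9535

0.9535 years


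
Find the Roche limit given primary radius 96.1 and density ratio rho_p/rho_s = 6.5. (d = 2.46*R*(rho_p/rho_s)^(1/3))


d_Roche = 2.46 * 96.1 * 6.5^(1/3) = 441.194

441.194


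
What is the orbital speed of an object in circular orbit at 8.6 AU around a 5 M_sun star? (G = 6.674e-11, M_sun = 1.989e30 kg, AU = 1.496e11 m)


v = sqrt(GM/r) = sqrt(6.674e-11 * 9.945e+30 / 1.287e+12) = 22713.3123

22713.3123 m/s


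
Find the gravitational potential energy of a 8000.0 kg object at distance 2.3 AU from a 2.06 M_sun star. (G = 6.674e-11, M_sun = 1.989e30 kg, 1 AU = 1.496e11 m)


M = 2.06 * 1.989e30 kg = 4.09734e+30 kg; r = 2.3 AU * 1.496e11 m/AU = 3.4408e+11 m. U = -GM*m/r = -(6.674e-11 * 4.09734e+30 * 8000.0) / 3.4408e+11 = -6.358e+12

-6.358e+12 J


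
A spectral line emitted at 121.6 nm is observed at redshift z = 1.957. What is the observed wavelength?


lam_obs = lam_emit * (1 + z) = 121.6 * (1 + 1.957) = 359.5712

359.5712 nm


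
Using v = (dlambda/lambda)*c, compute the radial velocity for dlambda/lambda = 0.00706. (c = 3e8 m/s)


v = (dlambda/lambda) * c = 0.00706 * 3e8 = 2.118e+06

2.118e+06 m/s


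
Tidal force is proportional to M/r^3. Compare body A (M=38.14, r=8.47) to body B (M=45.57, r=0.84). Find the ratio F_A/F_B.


Ratio = (M1/r1^3) / (M2/r2^3) = (38.14/8.47^3) / (45.57/0.84^3) = 8.164e-04

8.164e-04


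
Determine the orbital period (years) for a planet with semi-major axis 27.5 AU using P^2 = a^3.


P = a^(3/2) = 27.5^1.5 = 144.2112

144.2112 years


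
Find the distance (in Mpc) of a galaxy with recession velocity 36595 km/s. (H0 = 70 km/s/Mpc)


d = v / H0 = 36595 / 70 = 522.7857

522.7857 Mpc


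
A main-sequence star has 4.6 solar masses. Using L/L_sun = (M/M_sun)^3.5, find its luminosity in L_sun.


L/L_sun = (M/M_sun)^3.5 = 4.6^3.5 = 208.7625

208.7625 L_sun


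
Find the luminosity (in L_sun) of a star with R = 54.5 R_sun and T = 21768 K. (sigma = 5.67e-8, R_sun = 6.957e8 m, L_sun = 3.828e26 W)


R = 54.5 * 6.957e8 m = 3.791565e+10 m. L = 4*pi*R^2*sigma*T^4 = 4*pi*(3.791565e+10)^2 * 5.67e-8 * 21768^4 = 2.29987403e+32 W. L/L_sun = 2.29987403e+32 / 3.828e26 = 600803.0382

600803.0382 L_sun
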